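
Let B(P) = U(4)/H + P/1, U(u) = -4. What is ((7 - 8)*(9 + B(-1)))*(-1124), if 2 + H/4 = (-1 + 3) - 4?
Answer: 9273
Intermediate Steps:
H = -16 (H = -8 + 4*((-1 + 3) - 4) = -8 + 4*(2 - 4) = -8 + 4*(-2) = -8 - 8 = -16)
B(P) = ¼ + P (B(P) = -4/(-16) + P/1 = -4*(-1/16) + P*1 = ¼ + P)
((7 - 8)*(9 + B(-1)))*(-1124) = ((7 - 8)*(9 + (¼ - 1)))*(-1124) = -(9 - ¾)*(-1124) = -1*33/4*(-1124) = -33/4*(-1124) = 9273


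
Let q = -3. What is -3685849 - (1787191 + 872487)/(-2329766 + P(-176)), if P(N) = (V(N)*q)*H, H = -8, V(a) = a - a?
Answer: -4293581510828/1164883 ≈ -3.6858e+6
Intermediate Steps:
V(a) = 0
P(N) = 0 (P(N) = (0*(-3))*(-8) = 0*(-8) = 0)
-3685849 - (1787191 + 872487)/(-2329766 + P(-176)) = -3685849 - (1787191 + 872487)/(-2329766 + 0) = -3685849 - 2659678/(-2329766) = -3685849 - 2659678*(-1)/2329766 = -3685849 - 1*(-1329839/1164883) = -3685849 + 1329839/1164883 = -4293581510828/1164883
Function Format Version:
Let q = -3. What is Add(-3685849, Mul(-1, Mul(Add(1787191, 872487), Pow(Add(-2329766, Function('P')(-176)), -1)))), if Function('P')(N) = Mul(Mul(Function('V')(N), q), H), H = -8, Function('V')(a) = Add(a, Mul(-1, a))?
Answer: Rational(-4293581510828, 1164883) ≈ -3.6858e+6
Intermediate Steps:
Function('V')(a) = 0
Function('P')(N) = 0 (Function('P')(N) = Mul(Mul(0, -3), -8) = Mul(0, -8) = 0)
Add(-3685849, Mul(-1, Mul(Add(1787191, 872487), Pow(Add(-2329766, Function('P')(-176)), -1)))) = Add(-3685849, Mul(-1, Mul(Add(1787191, 872487), Pow(Add(-2329766, 0), -1)))) = Add(-3685849, Mul(-1, Mul(2659678, Pow(-2329766, -1)))) = Add(-3685849, Mul(-1, Mul(2659678, Rational(-1, 2329766)))) = Add(-3685849, Mul(-1, Rational(-1329839, 1164883))) = Add(-3685849, Rational(1329839, 1164883)) = Rational(-4293581510828, 1164883)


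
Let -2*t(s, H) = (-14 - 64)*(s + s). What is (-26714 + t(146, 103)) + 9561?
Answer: -5765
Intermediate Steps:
t(s, H) = 78*s (t(s, H) = -(-14 - 64)*(s + s)/2 = -(-39)*2*s = -(-78)*s = 78*s)
(-26714 + t(146, 103)) + 9561 = (-26714 + 78*146) + 9561 = (-26714 + 11388) + 9561 = -15326 + 9561 = -5765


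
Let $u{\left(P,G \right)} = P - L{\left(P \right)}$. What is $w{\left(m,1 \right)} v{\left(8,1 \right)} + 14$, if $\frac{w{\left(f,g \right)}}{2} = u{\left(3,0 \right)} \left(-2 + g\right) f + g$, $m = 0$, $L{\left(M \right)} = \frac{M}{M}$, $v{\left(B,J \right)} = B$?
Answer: $30$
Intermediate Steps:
$L{\left(M \right)} = 1$
$u{\left(P,G \right)} = -1 + P$ ($u{\left(P,G \right)} = P - 1 = -1 + P$)
$w{\left(f,g \right)} = 2 g + 2 f \left(-4 + 2 g\right)$ ($w{\left(f,g \right)} = 2 \left(\left(-1 + 3\right) \left(-2 + g\right) f + g\right) = 2 \left(2 \left(-2 + g\right) f + g\right) = 2 \left(\left(-4 + 2 g\right) f + g\right) = 2 \left(f \left(-4 + 2 g\right) + g\right) = 2 \left(g + f \left(-4 + 2 g\right)\right) = 2 g + 2 f \left(-4 + 2 g\right)$)
$w{\left(m,1 \right)} v{\left(8,1 \right)} + 14 = \left(\left(-8\right) 0 + 2 \cdot 1 + 4 \cdot 0 \cdot 1\right) 8 + 14 = \left(0 + 2 + 0\right) 8 + 14 = 2 \cdot 8 + 14 = 16 + 14 = 30$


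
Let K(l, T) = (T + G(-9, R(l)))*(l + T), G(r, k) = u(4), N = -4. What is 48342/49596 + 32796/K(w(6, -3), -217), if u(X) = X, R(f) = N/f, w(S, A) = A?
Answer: 54053563/32278730 ≈ 1.6746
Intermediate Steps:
R(f) = -4/f
G(r, k) = 4
K(l, T) = (4 + T)*(T + l) (K(l, T) = (T + 4)*(l + T) = (4 + T)*(T + l))
48342/49596 + 32796/K(w(6, -3), -217) = 48342/49596 + 32796/((-217)² + 4*(-217) + 4*(-3) - 217*(-3)) = 48342*(1/49596) + 32796/(47089 - 868 - 12 + 651) = 8057/8266 + 32796/46860 = 8057/8266 + 32796*(1/46860) = 8057/8266 + 2733/3905 = 54053563/32278730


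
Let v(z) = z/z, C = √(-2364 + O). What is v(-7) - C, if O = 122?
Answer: 1 - I*√2242 ≈ 1.0 - 47.35*I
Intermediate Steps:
C = I*√2242 (C = √(-2364 + 122) = √(-2242) = I*√2242 ≈ 47.35*I)
v(z) = 1
v(-7) - C = 1 - I*√2242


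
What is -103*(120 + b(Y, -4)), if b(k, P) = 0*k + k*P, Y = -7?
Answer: -15244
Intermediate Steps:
b(k, P) = P*k (b(k, P) = 0 + P*k = P*k)
-103*(120 + b(Y, -4)) = -103*(120 - 4*(-7)) = -103*(120 + 28) = -103*148 = -15244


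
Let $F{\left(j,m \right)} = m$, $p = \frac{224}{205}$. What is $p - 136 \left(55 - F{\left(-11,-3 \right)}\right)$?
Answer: $- \frac{1616816}{205} \approx -7886.9$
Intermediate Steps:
$p = \frac{224}{205}$ ($p = 224 \cdot \frac{1}{205} = \frac{224}{205} \approx 1.0927$)
$p - 136 \left(55 - F{\left(-11,-3 \right)}\right) = \frac{224}{205} - 136 \left(55 - -3\right) = \frac{224}{205} - 136 \left(55 + 3\right) = \frac{224}{205} - 7888 = - \frac{1616816}{205}$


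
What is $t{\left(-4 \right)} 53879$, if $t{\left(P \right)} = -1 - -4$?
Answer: $161637$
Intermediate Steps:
$t{\left(P \right)} = 3$ ($t{\left(P \right)} = -1 + 4 = 3$)
$t{\left(-4 \right)} 53879 = 3 \cdot 53879 = 161637$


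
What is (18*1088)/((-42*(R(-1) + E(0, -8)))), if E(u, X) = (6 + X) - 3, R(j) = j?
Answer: 544/7 ≈ 77.714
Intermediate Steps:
E(u, X) = 3 + X
(18*1088)/((-42*(R(-1) + E(0, -8)))) = (18*1088)/((-42*(-1 + (3 - 8)))) = 19584/((-42*(-1 - 5))) = 19584/((-42*(-6))) = 19584/252 = 19584*(1/252) = 544/7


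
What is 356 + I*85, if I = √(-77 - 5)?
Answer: 356 + 85*I*√82 ≈ 356.0 + 769.71*I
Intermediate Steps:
I = I*√82 (I = √(-82) = I*√82 ≈ 9.0554*I)
356 + I*85 = 356 + (I*√82)*85 = 356 + 85*I*√82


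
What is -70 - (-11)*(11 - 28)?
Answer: -257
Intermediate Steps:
-70 - (-11)*(11 - 28) = -70 - (-11)*(-17) = -70 - 1*187 = -70 - 187 = -257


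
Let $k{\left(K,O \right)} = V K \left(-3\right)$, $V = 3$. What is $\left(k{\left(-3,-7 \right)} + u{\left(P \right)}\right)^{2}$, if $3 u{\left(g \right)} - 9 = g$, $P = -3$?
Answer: $841$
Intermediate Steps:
$u{\left(g \right)} = 3 + \frac{g}{3}$
$k{\left(K,O \right)} = - 9 K$ ($k{\left(K,O \right)} = 3 K \left(-3\right) = - 9 K$)
$\left(k{\left(-3,-7 \right)} + u{\left(P \right)}\right)^{2} = \left(\left(-9\right) \left(-3\right) + \left(3 + \frac{1}{3} \left(-3\right)\right)\right)^{2} = \left(27 + \left(3 - 1\right)\right)^{2} = \left(27 + 2\right)^{2} = 29^{2} = 841$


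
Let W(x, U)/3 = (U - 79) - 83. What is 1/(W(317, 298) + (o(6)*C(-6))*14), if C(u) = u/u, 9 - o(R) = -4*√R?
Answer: 89/44390 - 14*√6/66585 ≈ 0.0014899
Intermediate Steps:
W(x, U) = -486 + 3*U (W(x, U) = 3*((U - 79) - 83) = 3*((-79 + U) - 83) = 3*(-162 + U) = -486 + 3*U)
o(R) = 9 + 4*√R (o(R) = 9 - (-4)*√R = 9 + 4*√R)
C(u) = 1
1/(W(317, 298) + (o(6)*C(-6))*14) = 1/((-486 + 3*298) + ((9 + 4*√6)*1)*14) = 1/((-486 + 894) + (9 + 4*√6)*14) = 1/(408 + (126 + 56*√6)) = 1/(534 + 56*√6)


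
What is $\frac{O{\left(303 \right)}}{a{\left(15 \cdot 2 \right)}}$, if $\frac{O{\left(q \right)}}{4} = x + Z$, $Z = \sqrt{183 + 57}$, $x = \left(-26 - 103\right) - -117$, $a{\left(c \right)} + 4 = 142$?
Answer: $- \frac{8}{23} + \frac{8 \sqrt{15}}{69} \approx 0.10122$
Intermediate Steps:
$a{\left(c \right)} = 138$ ($a{\left(c \right)} = -4 + 142 = 138$)
$x = -12$ ($x = -129 + 117 = -12$)
$Z = 4 \sqrt{15}$ ($Z = \sqrt{240} = 4 \sqrt{15} \approx 15.492$)
$O{\left(q \right)} = -48 + 16 \sqrt{15}$ ($O{\left(q \right)} = 4 \left(-12 + 4 \sqrt{15}\right) = -48 + 16 \sqrt{15}$)
$\frac{O{\left(303 \right)}}{a{\left(15 \cdot 2 \right)}} = \frac{-48 + 16 \sqrt{15}}{138} = \left(-48 + 16 \sqrt{15}\right) \frac{1}{138} = - \frac{8}{23} + \frac{8 \sqrt{15}}{69}$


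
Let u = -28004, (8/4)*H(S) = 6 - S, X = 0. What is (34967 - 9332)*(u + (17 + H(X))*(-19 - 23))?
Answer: -739415940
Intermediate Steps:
H(S) = 3 - S/2 (H(S) = (6 - S)/2 = 3 - S/2)
(34967 - 9332)*(u + (17 + H(X))*(-19 - 23)) = (34967 - 9332)*(-28004 + (17 + (3 - ½*0))*(-19 - 23)) = 25635*(-28004 + (17 + (3 + 0))*(-42)) = 25635*(-28004 + (17 + 3)*(-42)) = 25635*(-28004 + 20*(-42)) = 25635*(-28004 - 840) = 25635*(-28844) = -739415940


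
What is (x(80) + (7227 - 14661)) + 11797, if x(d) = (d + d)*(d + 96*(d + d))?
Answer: 2474763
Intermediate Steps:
x(d) = 386*d**2 (x(d) = (2*d)*(d + 96*(2*d)) = (2*d)*(d + 192*d) = (2*d)*(193*d) = 386*d**2)
(x(80) + (7227 - 14661)) + 11797 = (386*80**2 + (7227 - 14661)) + 11797 = (386*6400 - 7434) + 11797 = (2470400 - 7434) + 11797 = 2462966 + 11797 = 2474763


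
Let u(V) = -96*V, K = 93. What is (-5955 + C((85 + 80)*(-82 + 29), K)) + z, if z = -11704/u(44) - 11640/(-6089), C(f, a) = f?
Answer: -4295029843/292272 ≈ -14695.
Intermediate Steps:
z = 1368557/292272 (z = -11704/((-96*44)) - 11640/(-6089) = -11704/(-4224) - 11640*(-1/6089) = -11704*(-1/4224) + 11640/6089 = 133/48 + 11640/6089 = 1368557/292272 ≈ 4.6825)
(-5955 + C((85 + 80)*(-82 + 29), K)) + z = (-5955 + (85 + 80)*(-82 + 29)) + 1368557/292272 = (-5955 + 165*(-53)) + 1368557/292272 = (-5955 - 8745) + 1368557/292272 = -14700 + 1368557/292272 = -4295029843/292272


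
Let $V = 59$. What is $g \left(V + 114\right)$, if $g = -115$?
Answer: $-19895$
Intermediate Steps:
$g \left(V + 114\right) = - 115 \left(59 + 114\right) = \left(-115\right) 173 = -19895$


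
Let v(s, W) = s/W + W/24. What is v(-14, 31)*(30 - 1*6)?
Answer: 625/31 ≈ 20.161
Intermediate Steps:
v(s, W) = W/24 + s/W (v(s, W) = s/W + W*(1/24) = s/W + W/24 = W/24 + s/W)
v(-14, 31)*(30 - 1*6) = ((1/24)*31 - 14/31)*(30 - 1*6) = (31/24 - 14*1/31)*(30 - 6) = (31/24 - 14/31)*24 = (625/744)*24 = 625/31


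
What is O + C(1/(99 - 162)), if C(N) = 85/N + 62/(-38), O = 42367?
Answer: 703197/19 ≈ 37010.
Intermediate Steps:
C(N) = -31/19 + 85/N (C(N) = 85/N + 62*(-1/38) = 85/N - 31/19 = -31/19 + 85/N)
O + C(1/(99 - 162)) = 42367 + (-31/19 + 85/(1/(99 - 162))) = 42367 + (-31/19 + 85/(1/(-63))) = 42367 + (-31/19 + 85/(-1/63)) = 42367 + (-31/19 + 85*(-63)) = 42367 + (-31/19 - 5355) = 42367 - 101776/19 = 703197/19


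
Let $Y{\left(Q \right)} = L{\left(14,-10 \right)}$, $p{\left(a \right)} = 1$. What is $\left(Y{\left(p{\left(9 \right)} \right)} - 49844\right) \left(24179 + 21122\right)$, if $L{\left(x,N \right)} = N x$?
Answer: $-2264325184$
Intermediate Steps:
$Y{\left(Q \right)} = -140$ ($Y{\left(Q \right)} = \left(-10\right) 14 = -140$)
$\left(Y{\left(p{\left(9 \right)} \right)} - 49844\right) \left(24179 + 21122\right) = \left(-140 - 49844\right) \left(24179 + 21122\right) = \left(-49984\right) 45301 = -2264325184$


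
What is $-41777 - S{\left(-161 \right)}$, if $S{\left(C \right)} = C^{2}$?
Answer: $-67698$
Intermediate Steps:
$-41777 - S{\left(-161 \right)} = -41777 - \left(-161\right)^{2} = -41777 - 25921 = -67698$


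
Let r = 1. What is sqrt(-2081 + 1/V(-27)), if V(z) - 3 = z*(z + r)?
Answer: 76*I*sqrt(179070)/705 ≈ 45.618*I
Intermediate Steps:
V(z) = 3 + z*(1 + z) (V(z) = 3 + z*(z + 1) = 3 + z*(1 + z))
sqrt(-2081 + 1/V(-27)) = sqrt(-2081 + 1/(3 - 27 + (-27)**2)) = sqrt(-2081 + 1/(3 - 27 + 729)) = sqrt(-2081 + 1/705) = sqrt(-1467104/705) = 76*I*sqrt(179070)/705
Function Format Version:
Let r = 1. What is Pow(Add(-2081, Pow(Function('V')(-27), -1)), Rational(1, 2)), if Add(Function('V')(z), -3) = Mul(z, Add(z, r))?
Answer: Mul(Rational(76, 705), I, Pow(179070, Rational(1, 2))) ≈ Mul(45.618, I)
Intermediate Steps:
Function('V')(z) = Add(3, Mul(z, Add(1, z))) (Function('V')(z) = Add(3, Mul(z, Add(z, 1))) = Add(3, Mul(z, Add(1, z))))
Pow(Add(-2081, Pow(Function('V')(-27), -1)), Rational(1, 2)) = Pow(Add(-2081, Pow(Add(3, -27, Pow(-27, 2)), -1)), Rational(1, 2)) = Pow(Add(-2081, Pow(Add(3, -27, 729), -1)), Rational(1, 2)) = Pow(Add(-2081, Pow(705, -1)), Rational(1, 2)) = Pow(Add(-2081, Rational(1, 705)), Rational(1, 2)) = Pow(Rational(-1467104, 705), Rational(1, 2)) = Mul(Rational(76, 705), I, Pow(179070, Rational(1, 2)))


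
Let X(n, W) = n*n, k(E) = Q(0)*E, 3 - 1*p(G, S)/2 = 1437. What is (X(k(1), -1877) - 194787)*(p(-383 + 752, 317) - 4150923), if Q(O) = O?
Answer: 809104487517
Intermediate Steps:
p(G, S) = -2868 (p(G, S) = 6 - 2*1437 = 6 - 2874 = -2868)
k(E) = 0 (k(E) = 0*E = 0)
X(n, W) = n²
(X(k(1), -1877) - 194787)*(p(-383 + 752, 317) - 4150923) = (0² - 194787)*(-2868 - 4150923) = (0 - 194787)*(-4153791) = -194787*(-4153791) = 809104487517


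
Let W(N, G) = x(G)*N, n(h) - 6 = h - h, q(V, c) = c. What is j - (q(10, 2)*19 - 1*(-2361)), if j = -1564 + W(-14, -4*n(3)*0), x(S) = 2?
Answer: -3991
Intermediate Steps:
n(h) = 6 (n(h) = 6 + (h - h) = 6 + 0 = 6)
W(N, G) = 2*N
j = -1592 (j = -1564 + 2*(-14) = -1564 - 28 = -1592)
j - (q(10, 2)*19 - 1*(-2361)) = -1592 - (2*19 - 1*(-2361)) = -1592 - (38 + 2361) = -1592 - 1*2399 = -1592 - 2399 = -3991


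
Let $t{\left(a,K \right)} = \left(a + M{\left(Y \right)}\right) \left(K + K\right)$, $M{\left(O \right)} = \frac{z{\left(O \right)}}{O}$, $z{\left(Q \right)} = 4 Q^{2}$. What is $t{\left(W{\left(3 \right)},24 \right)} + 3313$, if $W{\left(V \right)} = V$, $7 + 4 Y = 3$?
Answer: $3265$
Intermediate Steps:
$Y = -1$ ($Y = - \frac{7}{4} + \frac{1}{4} \cdot 3 = - \frac{7}{4} + \frac{3}{4} = -1$)
$M{\left(O \right)} = 4 O$ ($M{\left(O \right)} = \frac{4 O^{2}}{O} = 4 O$)
$t{\left(a,K \right)} = 2 K \left(-4 + a\right)$ ($t{\left(a,K \right)} = \left(a + 4 \left(-1\right)\right) \left(K + K\right) = \left(a - 4\right) 2 K = \left(-4 + a\right) 2 K = 2 K \left(-4 + a\right)$)
$t{\left(W{\left(3 \right)},24 \right)} + 3313 = 2 \cdot 24 \left(-4 + 3\right) + 3313 = 2 \cdot 24 \left(-1\right) + 3313 = -48 + 3313 = 3265$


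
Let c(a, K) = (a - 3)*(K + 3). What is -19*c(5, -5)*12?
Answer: 912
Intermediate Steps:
c(a, K) = (-3 + a)*(3 + K)
-19*c(5, -5)*12 = -19*(-9 - 3*(-5) + 3*5 - 5*5)*12 = -19*(-9 + 15 + 15 - 25)*12 = -19*(-4)*12 = 76*12 = 912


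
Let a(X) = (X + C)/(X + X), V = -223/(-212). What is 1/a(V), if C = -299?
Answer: -446/63165 ≈ -0.0070609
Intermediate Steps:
V = 223/212 (V = -223*(-1/212) = 223/212 ≈ 1.0519)
a(X) = (-299 + X)/(2*X) (a(X) = (X - 299)/(X + X) = (-299 + X)/((2*X)) = (-299 + X)*(1/(2*X)) = (-299 + X)/(2*X))
1/a(V) = 1/((-299 + 223/212)/(2*(223/212))) = 1/((½)*(212/223)*(-63165/212)) = 1/(-63165/446) = -446/63165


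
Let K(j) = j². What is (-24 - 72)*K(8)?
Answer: -6144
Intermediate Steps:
(-24 - 72)*K(8) = (-24 - 72)*8² = -96*64 = -6144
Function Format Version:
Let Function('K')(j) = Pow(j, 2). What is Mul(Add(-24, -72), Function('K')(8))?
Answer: -6144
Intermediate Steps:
Mul(Add(-24, -72), Function('K')(8)) = Mul(Add(-24, -72), Pow(8, 2)) = Mul(-96, 64) = -6144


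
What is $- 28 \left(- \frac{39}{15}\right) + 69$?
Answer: $\frac{709}{5} \approx 141.8$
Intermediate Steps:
$- 28 \left(- \frac{39}{15}\right) + 69 = - 28 \left(\left(-39\right) \frac{1}{15}\right) + 69 = \left(-28\right) \left(- \frac{13}{5}\right) + 69 = \frac{364}{5} + 69 = \frac{709}{5}$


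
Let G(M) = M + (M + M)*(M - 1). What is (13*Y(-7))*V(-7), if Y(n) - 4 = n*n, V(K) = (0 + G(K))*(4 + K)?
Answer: -217035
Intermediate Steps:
G(M) = M + 2*M*(-1 + M) (G(M) = M + (2*M)*(-1 + M) = M + 2*M*(-1 + M))
V(K) = K*(-1 + 2*K)*(4 + K) (V(K) = (0 + K*(-1 + 2*K))*(4 + K) = (K*(-1 + 2*K))*(4 + K) = K*(-1 + 2*K)*(4 + K))
Y(n) = 4 + n² (Y(n) = 4 + n*n = 4 + n²)
(13*Y(-7))*V(-7) = (13*(4 + (-7)²))*(-7*(-1 + 2*(-7))*(4 - 7)) = (13*(4 + 49))*(-7*(-1 - 14)*(-3)) = (13*53)*(-7*(-15)*(-3)) = 689*(-315) = -217035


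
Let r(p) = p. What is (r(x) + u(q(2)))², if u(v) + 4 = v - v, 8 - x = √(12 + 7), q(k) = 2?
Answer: (4 - √19)² ≈ 0.12881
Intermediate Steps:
x = 8 - √19 (x = 8 - √(12 + 7) = 8 - √19 ≈ 3.6411)
u(v) = -4 (u(v) = -4 + (v - v) = -4 + 0 = -4)
(r(x) + u(q(2)))² = ((8 - √19) - 4)² = (4 - √19)²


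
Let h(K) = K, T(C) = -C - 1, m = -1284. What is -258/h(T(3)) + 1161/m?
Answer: 27219/428 ≈ 63.596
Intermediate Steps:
T(C) = -1 - C
-258/h(T(3)) + 1161/m = -258/(-1 - 1*3) + 1161/(-1284) = -258/(-1 - 3) + 1161*(-1/1284) = -258/(-4) - 387/428 = -258*(-¼) - 387/428 = 129/2 - 387/428 = 27219/428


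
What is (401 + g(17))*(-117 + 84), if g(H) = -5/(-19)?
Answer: -251592/19 ≈ -13242.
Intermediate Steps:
g(H) = 5/19 (g(H) = -5*(-1/19) = 5/19)
(401 + g(17))*(-117 + 84) = (401 + 5/19)*(-117 + 84) = (7624/19)*(-33) = -251592/19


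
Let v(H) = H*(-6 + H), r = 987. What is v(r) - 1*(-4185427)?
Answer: 5153674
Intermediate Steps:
v(r) - 1*(-4185427) = 987*(-6 + 987) - 1*(-4185427) = 987*981 + 4185427 = 968247 + 4185427 = 5153674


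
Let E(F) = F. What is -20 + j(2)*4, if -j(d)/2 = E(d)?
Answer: -36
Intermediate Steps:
j(d) = -2*d
-20 + j(2)*4 = -20 - 2*2*4 = -20 - 4*4 = -20 - 16 = -36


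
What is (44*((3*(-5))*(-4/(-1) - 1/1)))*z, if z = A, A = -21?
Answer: 41580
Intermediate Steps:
z = -21
(44*((3*(-5))*(-4/(-1) - 1/1)))*z = (44*((3*(-5))*(-4/(-1) - 1/1)))*(-21) = (44*(-15*(-4*(-1) - 1*1)))*(-21) = (44*(-15*(4 - 1)))*(-21) = (44*(-15*3))*(-21) = (44*(-45))*(-21) = -1980*(-21) = 41580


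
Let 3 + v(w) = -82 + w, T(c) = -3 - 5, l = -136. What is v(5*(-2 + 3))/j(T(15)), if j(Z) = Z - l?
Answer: -5/8 ≈ -0.62500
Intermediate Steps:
T(c) = -8
j(Z) = 136 + Z (j(Z) = Z - 1*(-136) = Z + 136 = 136 + Z)
v(w) = -85 + w (v(w) = -3 + (-82 + w) = -85 + w)
v(5*(-2 + 3))/j(T(15)) = (-85 + 5*(-2 + 3))/(136 - 8) = (-85 + 5*1)/128 = (-85 + 5)*(1/128) = -80*1/128 = -5/8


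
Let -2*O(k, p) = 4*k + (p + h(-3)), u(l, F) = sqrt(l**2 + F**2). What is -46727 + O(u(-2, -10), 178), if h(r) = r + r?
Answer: -46813 - 4*sqrt(26) ≈ -46833.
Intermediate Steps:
h(r) = 2*r
u(l, F) = sqrt(F**2 + l**2)
O(k, p) = 3 - 2*k - p/2 (O(k, p) = -(4*k + (p + 2*(-3)))/2 = -(4*k + (p - 6))/2 = -(4*k + (-6 + p))/2 = -(-6 + p + 4*k)/2 = 3 - 2*k - p/2)
-46727 + O(u(-2, -10), 178) = -46727 + (3 - 2*sqrt((-10)**2 + (-2)**2) - 1/2*178) = -46727 + (3 - 2*sqrt(100 + 4) - 89) = -46727 + (3 - 4*sqrt(26) - 89) = -46727 + (-86 - 4*sqrt(26)) = -46813 - 4*sqrt(26)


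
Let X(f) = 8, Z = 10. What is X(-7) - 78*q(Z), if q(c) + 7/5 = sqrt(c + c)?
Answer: 586/5 - 156*sqrt(5) ≈ -231.63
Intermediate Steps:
q(c) = -7/5 + sqrt(2)*sqrt(c) (q(c) = -7/5 + sqrt(c + c) = -7/5 + sqrt(2*c) = -7/5 + sqrt(2)*sqrt(c))
X(-7) - 78*q(Z) = 8 - 78*(-7/5 + sqrt(2)*sqrt(10)) = 8 - 78*(-7/5 + 2*sqrt(5)) = 8 + (546/5 - 156*sqrt(5)) = 586/5 - 156*sqrt(5)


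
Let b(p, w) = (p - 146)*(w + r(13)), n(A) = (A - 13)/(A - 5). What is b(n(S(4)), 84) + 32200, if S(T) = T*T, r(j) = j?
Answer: 198709/11 ≈ 18064.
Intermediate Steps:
S(T) = T²
n(A) = (-13 + A)/(-5 + A)
b(p, w) = (-146 + p)*(13 + w) (b(p, w) = (p - 146)*(w + 13) = (-146 + p)*(13 + w))
b(n(S(4)), 84) + 32200 = (-1898 - 146*84 + 13*((-13 + 4²)/(-5 + 4²)) + ((-13 + 4²)/(-5 + 4²))*84) + 32200 = (-1898 - 12264 + 13*((-13 + 16)/(-5 + 16)) + ((-13 + 16)/(-5 + 16))*84) + 32200 = (-1898 - 12264 + 13*(3/11) + (3/11)*84) + 32200 = (-1898 - 12264 + 39/11 + 252/11) + 32200 = -155491/11 + 32200 = 198709/11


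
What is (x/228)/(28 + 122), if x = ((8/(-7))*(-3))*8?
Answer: 8/9975 ≈ 0.00080200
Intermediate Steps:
x = 192/7 (x = ((8*(-1/7))*(-3))*8 = -8/7*(-3)*8 = (24/7)*8 = 192/7 ≈ 27.429)
(x/228)/(28 + 122) = ((192/7)/228)/(28 + 122) = ((192/7)*(1/228))/150 = (16/133)*(1/150) = 8/9975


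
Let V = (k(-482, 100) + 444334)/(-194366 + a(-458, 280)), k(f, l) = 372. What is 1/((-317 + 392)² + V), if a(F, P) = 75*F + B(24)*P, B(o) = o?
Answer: 110998/624141397 ≈ 0.00017784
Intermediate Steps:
a(F, P) = 24*P + 75*F (a(F, P) = 75*F + 24*P = 24*P + 75*F)
V = -222353/110998 (V = (372 + 444334)/(-194366 + (24*280 + 75*(-458))) = 444706/(-194366 + (6720 - 34350)) = 444706/(-194366 - 27630) = 444706/(-221996) = 444706*(-1/221996) = -222353/110998 ≈ -2.0032)
1/((-317 + 392)² + V) = 1/((-317 + 392)² - 222353/110998) = 1/(75² - 222353/110998) = 1/(5625 - 222353/110998) = 1/(624141397/110998) = 110998/624141397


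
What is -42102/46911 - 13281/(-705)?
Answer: 65927009/3674695 ≈ 17.941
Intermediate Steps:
-42102/46911 - 13281/(-705) = -42102*1/46911 - 13281*(-1/705) = -14034/15637 + 4427/235 = 65927009/3674695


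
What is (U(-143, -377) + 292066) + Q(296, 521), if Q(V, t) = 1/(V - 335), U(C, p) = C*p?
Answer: 13493102/39 ≈ 3.4598e+5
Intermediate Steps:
Q(V, t) = 1/(-335 + V)
(U(-143, -377) + 292066) + Q(296, 521) = (-143*(-377) + 292066) + 1/(-335 + 296) = (53911 + 292066) + 1/(-39) = 345977 - 1/39 = 13493102/39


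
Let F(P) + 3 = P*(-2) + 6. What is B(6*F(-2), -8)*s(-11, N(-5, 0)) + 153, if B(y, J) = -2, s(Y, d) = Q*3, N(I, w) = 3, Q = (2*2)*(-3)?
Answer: 225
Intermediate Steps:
F(P) = 3 - 2*P (F(P) = -3 + (P*(-2) + 6) = -3 + (-2*P + 6) = -3 + (6 - 2*P) = 3 - 2*P)
Q = -12 (Q = 4*(-3) = -12)
s(Y, d) = -36 (s(Y, d) = -12*3 = -36)
B(6*F(-2), -8)*s(-11, N(-5, 0)) + 153 = -2*(-36) + 153 = 72 + 153 = 225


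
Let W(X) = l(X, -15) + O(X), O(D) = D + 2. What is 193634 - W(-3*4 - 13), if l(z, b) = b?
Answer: 193672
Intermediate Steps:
O(D) = 2 + D
W(X) = -13 + X (W(X) = -15 + (2 + X) = -13 + X)
193634 - W(-3*4 - 13) = 193634 - (-13 + (-3*4 - 13)) = 193634 - (-13 + (-12 - 13)) = 193634 - (-13 - 25) = 193634 - 1*(-38) = 193634 + 38 = 193672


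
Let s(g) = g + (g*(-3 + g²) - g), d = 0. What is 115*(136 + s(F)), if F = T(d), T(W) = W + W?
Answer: 15640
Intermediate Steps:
T(W) = 2*W
F = 0 (F = 2*0 = 0)
s(g) = g*(-3 + g²) (s(g) = g + (-g + g*(-3 + g²)) = g*(-3 + g²))
115*(136 + s(F)) = 115*(136 + 0*(-3 + 0²)) = 115*(136 + 0*(-3 + 0)) = 115*(136 + 0*(-3)) = 115*(136 + 0) = 115*136 = 15640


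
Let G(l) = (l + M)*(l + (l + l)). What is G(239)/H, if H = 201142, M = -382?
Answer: -102531/201142 ≈ -0.50974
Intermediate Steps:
G(l) = 3*l*(-382 + l) (G(l) = (l - 382)*(l + (l + l)) = (-382 + l)*(l + 2*l) = (-382 + l)*(3*l) = 3*l*(-382 + l))
G(239)/H = (3*239*(-382 + 239))/201142 = (3*239*(-143))*(1/201142) = -102531*1/201142 = -102531/201142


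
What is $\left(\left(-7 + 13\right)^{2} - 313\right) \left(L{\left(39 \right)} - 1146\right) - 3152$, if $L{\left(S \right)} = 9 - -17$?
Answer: $307088$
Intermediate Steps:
$L{\left(S \right)} = 26$ ($L{\left(S \right)} = 9 + 17 = 26$)
$\left(\left(-7 + 13\right)^{2} - 313\right) \left(L{\left(39 \right)} - 1146\right) - 3152 = \left(\left(-7 + 13\right)^{2} - 313\right) \left(26 - 1146\right) - 3152 = \left(6^{2} - 313\right) \left(-1120\right) - 3152 = \left(36 - 313\right) \left(-1120\right) - 3152 = \left(-277\right) \left(-1120\right) - 3152 = 310240 - 3152 = 307088$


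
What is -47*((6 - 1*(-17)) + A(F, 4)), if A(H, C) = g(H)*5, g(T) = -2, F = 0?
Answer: -611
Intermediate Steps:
A(H, C) = -10 (A(H, C) = -2*5 = -10)
-47*((6 - 1*(-17)) + A(F, 4)) = -47*((6 - 1*(-17)) - 10) = -47*((6 + 17) - 10) = -47*(23 - 10) = -47*13 = -611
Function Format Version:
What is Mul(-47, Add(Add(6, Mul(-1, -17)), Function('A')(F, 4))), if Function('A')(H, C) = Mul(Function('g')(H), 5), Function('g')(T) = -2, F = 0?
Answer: -611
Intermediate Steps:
Function('A')(H, C) = -10 (Function('A')(H, C) = Mul(-2, 5) = -10)
Mul(-47, Add(Add(6, Mul(-1, -17)), Function('A')(F, 4))) = Mul(-47, Add(Add(6, Mul(-1, -17)), -10)) = Mul(-47, Add(Add(6, 17), -10)) = Mul(-47, Add(23, -10)) = Mul(-47, 13) = -611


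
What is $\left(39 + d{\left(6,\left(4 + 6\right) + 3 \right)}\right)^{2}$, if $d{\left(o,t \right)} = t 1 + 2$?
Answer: $2916$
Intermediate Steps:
$d{\left(o,t \right)} = 2 + t$ ($d{\left(o,t \right)} = t + 2 = 2 + t$)
$\left(39 + d{\left(6,\left(4 + 6\right) + 3 \right)}\right)^{2} = \left(39 + \left(2 + \left(\left(4 + 6\right) + 3\right)\right)\right)^{2} = \left(39 + \left(2 + \left(10 + 3\right)\right)\right)^{2} = \left(39 + \left(2 + 13\right)\right)^{2} = \left(39 + 15\right)^{2} = 54^{2} = 2916$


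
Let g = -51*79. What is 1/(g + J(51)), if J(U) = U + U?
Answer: -1/3927 ≈ -0.00025465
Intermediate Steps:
g = -4029
J(U) = 2*U
1/(g + J(51)) = 1/(-4029 + 2*51) = 1/(-4029 + 102) = 1/(-3927) = -1/3927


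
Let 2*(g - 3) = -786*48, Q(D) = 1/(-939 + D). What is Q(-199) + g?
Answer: -21463819/1138 ≈ -18861.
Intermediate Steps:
g = -18861 (g = 3 + (-786*48)/2 = 3 + (½)*(-37728) = 3 - 18864 = -18861)
Q(-199) + g = 1/(-939 - 199) - 18861 = 1/(-1138) - 18861 = -1/1138 - 18861 = -21463819/1138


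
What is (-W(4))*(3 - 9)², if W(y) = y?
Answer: -144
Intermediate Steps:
(-W(4))*(3 - 9)² = (-1*4)*(3 - 9)² = -4*(-6)² = -4*36 = -144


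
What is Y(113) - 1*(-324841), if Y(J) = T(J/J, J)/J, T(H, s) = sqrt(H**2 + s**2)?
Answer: 324841 + sqrt(12770)/113 ≈ 3.2484e+5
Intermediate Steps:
Y(J) = sqrt(1 + J**2)/J (Y(J) = sqrt((J/J)**2 + J**2)/J = sqrt(1**2 + J**2)/J = sqrt(1 + J**2)/J)
Y(113) - 1*(-324841) = sqrt(1 + 113**2)/113 - 1*(-324841) = sqrt(1 + 12769)/113 + 324841 = sqrt(12770)/113 + 324841 = 324841 + sqrt(12770)/113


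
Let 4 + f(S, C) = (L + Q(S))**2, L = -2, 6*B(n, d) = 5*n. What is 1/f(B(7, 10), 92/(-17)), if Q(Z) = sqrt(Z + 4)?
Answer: -6/37 - 24*sqrt(354)/2183 ≈ -0.36901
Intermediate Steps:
B(n, d) = 5*n/6 (B(n, d) = (5*n)/6 = 5*n/6)
Q(Z) = sqrt(4 + Z)
f(S, C) = -4 + (-2 + sqrt(4 + S))**2
1/f(B(7, 10), 92/(-17)) = 1/(-4 + (-2 + sqrt(4 + (5/6)*7))**2) = 1/(-4 + (-2 + sqrt(4 + 35/6))**2) = 1/(-4 + (-2 + sqrt(59/6))**2) = 1/(-4 + (-2 + sqrt(354)/6)**2)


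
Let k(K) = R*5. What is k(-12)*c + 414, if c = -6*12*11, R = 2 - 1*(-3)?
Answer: -19386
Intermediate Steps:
R = 5 (R = 2 + 3 = 5)
k(K) = 25 (k(K) = 5*5 = 25)
c = -792 (c = -72*11 = -792)
k(-12)*c + 414 = 25*(-792) + 414 = -19800 + 414 = -19386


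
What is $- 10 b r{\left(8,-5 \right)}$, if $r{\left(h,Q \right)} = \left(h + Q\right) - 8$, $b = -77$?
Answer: $-3850$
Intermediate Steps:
$r{\left(h,Q \right)} = -8 + Q + h$ ($r{\left(h,Q \right)} = \left(Q + h\right) - 8 = -8 + Q + h$)
$- 10 b r{\left(8,-5 \right)} = \left(-10\right) \left(-77\right) \left(-8 - 5 + 8\right) = 770 \left(-5\right) = -3850$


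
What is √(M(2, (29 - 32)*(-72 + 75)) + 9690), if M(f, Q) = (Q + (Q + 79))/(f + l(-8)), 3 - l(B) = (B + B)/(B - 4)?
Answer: √1174503/11 ≈ 98.522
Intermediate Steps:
l(B) = 3 - 2*B/(-4 + B) (l(B) = 3 - (B + B)/(B - 4) = 3 - 2*B/(-4 + B))
M(f, Q) = (79 + 2*Q)/(5/3 + f) (M(f, Q) = (Q + (Q + 79))/(f + (-12 - 8)/(-4 - 8)) = (Q + (79 + Q))/(f - 20/(-12)) = (79 + 2*Q)/(f - 1/12*(-20)) = (79 + 2*Q)/(f + 5/3) = (79 + 2*Q)/(5/3 + f))
√(M(2, (29 - 32)*(-72 + 75)) + 9690) = √(3*(79 + 2*((29 - 32)*(-72 + 75)))/(5 + 3*2) + 9690) = √(3*(79 + 2*(-3*3))/(5 + 6) + 9690) = √(3*(79 + 2*(-9))/11 + 9690) = √(3*(1/11)*(79 - 18) + 9690) = √(3*(1/11)*61 + 9690) = √(183/11 + 9690) = √(106773/11) = √1174503/11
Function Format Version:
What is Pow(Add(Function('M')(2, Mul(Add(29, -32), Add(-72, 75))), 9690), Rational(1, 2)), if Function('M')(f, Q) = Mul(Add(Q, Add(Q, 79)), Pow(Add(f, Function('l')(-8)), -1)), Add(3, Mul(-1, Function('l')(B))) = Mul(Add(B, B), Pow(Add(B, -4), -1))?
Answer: Mul(Rational(1, 11), Pow(1174503, Rational(1, 2))) ≈ 98.522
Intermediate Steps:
Function('l')(B) = Add(3, Mul(-2, B, Pow(Add(-4, B), -1))) (Function('l')(B) = Add(3, Mul(-1, Mul(Add(B, B), Pow(Add(B, -4), -1)))) = Add(3, Mul(-1, Mul(Mul(2, B), Pow(Add(-4, B), -1)))) = Add(3, Mul(-1, Mul(2, B, Pow(Add(-4, B), -1)))) = Add(3, Mul(-2, B, Pow(Add(-4, B), -1))))
Function('M')(f, Q) = Mul(Pow(Add(Rational(5, 3), f), -1), Add(79, Mul(2, Q))) (Function('M')(f, Q) = Mul(Add(Q, Add(Q, 79)), Pow(Add(f, Mul(Pow(Add(-4, -8), -1), Add(-12, -8))), -1)) = Mul(Add(Q, Add(79, Q)), Pow(Add(f, Mul(Pow(-12, -1), -20)), -1)) = Mul(Add(79, Mul(2, Q)), Pow(Add(f, Mul(Rational(-1, 12), -20)), -1)) = Mul(Add(79, Mul(2, Q)), Pow(Add(f, Rational(5, 3)), -1)) = Mul(Add(79, Mul(2, Q)), Pow(Add(Rational(5, 3), f), -1)) = Mul(Pow(Add(Rational(5, 3), f), -1), Add(79, Mul(2, Q))))
Pow(Add(Function('M')(2, Mul(Add(29, -32), Add(-72, 75))), 9690), Rational(1, 2)) = Pow(Add(Mul(3, Pow(Add(5, Mul(3, 2)), -1), Add(79, Mul(2, Mul(Add(29, -32), Add(-72, 75))))), 9690), Rational(1, 2)) = Pow(Add(Mul(3, Pow(Add(5, 6), -1), Add(79, Mul(2, Mul(-3, 3)))), 9690), Rational(1, 2)) = Pow(Add(Mul(3, Pow(11, -1), Add(79, Mul(2, -9))), 9690), Rational(1, 2)) = Pow(Add(Mul(3, Rational(1, 11), Add(79, -18)), 9690), Rational(1, 2)) = Pow(Add(Mul(3, Rational(1, 11), 61), 9690), Rational(1, 2)) = Pow(Add(Rational(183, 11), 9690), Rational(1, 2)) = Pow(Rational(106773, 11), Rational(1, 2)) = Mul(Rational(1, 11), Pow(1174503, Rational(1, 2)))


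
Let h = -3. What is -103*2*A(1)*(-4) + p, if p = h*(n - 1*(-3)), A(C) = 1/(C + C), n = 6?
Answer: 385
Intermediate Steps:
A(C) = 1/(2*C)
p = -27 (p = -3*(6 - 1*(-3)) = -3*(6 + 3) = -3*9 = -27)
-103*2*A(1)*(-4) + p = -103*2*((½)/1)*(-4) - 27 = -103*2*((½)*1)*(-4) - 27 = -103*2*(½)*(-4) - 27 = -103*(-4) - 27 = 412 - 27 = 385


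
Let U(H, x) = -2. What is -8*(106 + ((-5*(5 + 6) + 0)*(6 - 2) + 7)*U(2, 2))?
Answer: -4256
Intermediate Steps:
-8*(106 + ((-5*(5 + 6) + 0)*(6 - 2) + 7)*U(2, 2)) = -8*(106 + ((-5*(5 + 6) + 0)*(6 - 2) + 7)*(-2)) = -8*(106 + ((-5*11 + 0)*4 + 7)*(-2)) = -8*(106 + ((-55 + 0)*4 + 7)*(-2)) = -8*(106 + (-55*4 + 7)*(-2)) = -8*(106 + (-220 + 7)*(-2)) = -8*(106 - 213*(-2)) = -8*(106 + 426) = -8*532 = -4256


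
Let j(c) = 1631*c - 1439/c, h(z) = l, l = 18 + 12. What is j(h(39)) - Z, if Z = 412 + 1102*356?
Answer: -10315259/30 ≈ -3.4384e+5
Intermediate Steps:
l = 30
h(z) = 30
j(c) = -1439/c + 1631*c
Z = 392724 (Z = 412 + 392312 = 392724)
j(h(39)) - Z = (-1439/30 + 1631*30) - 1*392724 = (-1439*1/30 + 48930) - 392724 = (-1439/30 + 48930) - 392724 = 1466461/30 - 392724 = -10315259/30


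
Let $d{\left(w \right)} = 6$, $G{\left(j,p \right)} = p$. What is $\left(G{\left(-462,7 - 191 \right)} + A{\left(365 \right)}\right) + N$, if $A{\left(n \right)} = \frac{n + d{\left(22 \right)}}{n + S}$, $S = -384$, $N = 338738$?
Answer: $\frac{6432155}{19} \approx 3.3853 \cdot 10^{5}$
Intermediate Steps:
$A{\left(n \right)} = \frac{6 + n}{-384 + n}$ ($A{\left(n \right)} = \frac{n + 6}{n - 384} = \frac{6 + n}{-384 + n}$)
$\left(G{\left(-462,7 - 191 \right)} + A{\left(365 \right)}\right) + N = \left(\left(7 - 191\right) + \frac{6 + 365}{-384 + 365}\right) + 338738 = \left(-184 + \frac{1}{-19} \cdot 371\right) + 338738 = \left(-184 - \frac{371}{19}\right) + 338738 = - \frac{3867}{19} + 338738 = \frac{6432155}{19}$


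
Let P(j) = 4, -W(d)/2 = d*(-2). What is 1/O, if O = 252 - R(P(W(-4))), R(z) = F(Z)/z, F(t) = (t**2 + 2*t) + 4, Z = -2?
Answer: 1/251 ≈ 0.0039841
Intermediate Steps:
F(t) = 4 + t**2 + 2*t
W(d) = 4*d (W(d) = -2*d*(-2) = -(-4)*d = 4*d)
R(z) = 4/z (R(z) = (4 + (-2)**2 + 2*(-2))/z = (4 + 4 - 4)/z = 4/z)
O = 251 (O = 252 - 4/4 = 252 - 1*1 = 252 - 1 = 251)
1/O = 1/251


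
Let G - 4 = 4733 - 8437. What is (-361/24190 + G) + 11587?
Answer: 190786169/24190 ≈ 7887.0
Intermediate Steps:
G = -3700 (G = 4 + (4733 - 8437) = 4 - 3704 = -3700)
(-361/24190 + G) + 11587 = (-361/24190 - 3700) + 11587 = -89503361/24190 + 11587 = 190786169/24190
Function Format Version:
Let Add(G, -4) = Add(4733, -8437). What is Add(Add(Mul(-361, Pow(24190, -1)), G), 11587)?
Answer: Rational(190786169, 24190) ≈ 7887.0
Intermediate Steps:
G = -3700 (G = Add(4, Add(4733, -8437)) = Add(4, -3704) = -3700)
Add(Add(Mul(-361, Pow(24190, -1)), G), 11587) = Add(Add(Mul(-361, Pow(24190, -1)), -3700), 11587) = Add(Add(Mul(-361, Rational(1, 24190)), -3700), 11587) = Add(Add(Rational(-361, 24190), -3700), 11587) = Add(Rational(-89503361, 24190), 11587) = Rational(190786169, 24190)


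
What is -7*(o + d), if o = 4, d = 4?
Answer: -56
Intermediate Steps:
-7*(o + d) = -7*(4 + 4) = -7*8 = -56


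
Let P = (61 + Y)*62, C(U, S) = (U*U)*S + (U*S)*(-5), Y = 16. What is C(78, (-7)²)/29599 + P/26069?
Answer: 7414713040/771616331 ≈ 9.6093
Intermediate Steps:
C(U, S) = S*U² - 5*S*U (C(U, S) = U²*S + (S*U)*(-5) = S*U² - 5*S*U)
P = 4774 (P = (61 + 16)*62 = 77*62 = 4774)
C(78, (-7)²)/29599 + P/26069 = ((-7)²*78*(-5 + 78))/29599 + 4774/26069 = (49*78*73)*(1/29599) + 4774*(1/26069) = 279006*(1/29599) + 4774/26069 = 279006/29599 + 4774/26069 = 7414713040/771616331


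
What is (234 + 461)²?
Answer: 483025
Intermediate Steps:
(234 + 461)² = 695² = 483025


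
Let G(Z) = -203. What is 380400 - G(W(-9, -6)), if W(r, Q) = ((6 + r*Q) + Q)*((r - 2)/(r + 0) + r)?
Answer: 380603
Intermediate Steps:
W(r, Q) = (r + (-2 + r)/r)*(6 + Q + Q*r) (W(r, Q) = ((6 + Q*r) + Q)*((-2 + r)/r + r) = (6 + Q + Q*r)*((-2 + r)/r + r) = (6 + Q + Q*r)*(r + (-2 + r)/r) = (r + (-2 + r)/r)*(6 + Q + Q*r))
380400 - G(W(-9, -6)) = 380400 - 1*(-203) = 380400 + 203 = 380603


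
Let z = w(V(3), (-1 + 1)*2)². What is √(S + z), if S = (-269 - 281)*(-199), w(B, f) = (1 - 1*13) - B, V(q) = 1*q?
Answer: 5*√4387 ≈ 331.17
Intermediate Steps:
V(q) = q
w(B, f) = -12 - B (w(B, f) = (1 - 13) - B = -12 - B)
S = 109450 (S = -550*(-199) = 109450)
z = 225 (z = (-12 - 1*3)² = (-12 - 3)² = (-15)² = 225)
√(S + z) = √(109450 + 225) = √109675 = 5*√4387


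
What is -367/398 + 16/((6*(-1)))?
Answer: -4285/1194 ≈ -3.5888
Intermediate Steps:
-367/398 + 16/((6*(-1))) = -367*1/398 + 16/(-6) = -367/398 + 16*(-1/6) = -367/398 - 8/3 = -4285/1194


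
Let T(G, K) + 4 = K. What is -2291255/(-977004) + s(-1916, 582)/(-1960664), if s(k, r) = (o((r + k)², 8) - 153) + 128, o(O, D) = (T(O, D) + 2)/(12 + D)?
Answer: 11231013313297/4788941426640 ≈ 2.3452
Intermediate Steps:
T(G, K) = -4 + K
o(O, D) = (-2 + D)/(12 + D) (o(O, D) = ((-4 + D) + 2)/(12 + D) = (-2 + D)/(12 + D))
s(k, r) = -247/10 (s(k, r) = ((-2 + 8)/(12 + 8) - 153) + 128 = (6/20 - 153) + 128 = ((1/20)*6 - 153) + 128 = (3/10 - 153) + 128 = -1527/10 + 128 = -247/10)
-2291255/(-977004) + s(-1916, 582)/(-1960664) = -2291255/(-977004) - 247/10/(-1960664) = -2291255*(-1/977004) - 247/10*(-1/1960664) = 2291255/977004 + 247/19606640 = 11231013313297/4788941426640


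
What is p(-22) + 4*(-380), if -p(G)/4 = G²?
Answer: -3456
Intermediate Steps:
p(G) = -4*G²
p(-22) + 4*(-380) = -4*(-22)² + 4*(-380) = -4*484 - 1520 = -1936 - 1520 = -3456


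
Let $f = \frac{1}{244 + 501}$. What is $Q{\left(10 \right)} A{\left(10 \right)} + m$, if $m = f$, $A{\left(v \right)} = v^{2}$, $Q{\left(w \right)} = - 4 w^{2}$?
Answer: $- \frac{29799999}{745} \approx -40000.0$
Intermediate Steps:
$f = \frac{1}{745} \approx 0.0013423$
$m = \frac{1}{745} \approx 0.0013423$
$Q{\left(10 \right)} A{\left(10 \right)} + m = - 4 \cdot 10^{2} \cdot 10^{2} + \frac{1}{745} = \left(-4\right) 100 \cdot 100 + \frac{1}{745} = \left(-400\right) 100 + \frac{1}{745} = -40000 + \frac{1}{745} = - \frac{29799999}{745}$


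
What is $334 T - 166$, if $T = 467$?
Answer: $155812$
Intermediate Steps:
$334 T - 166 = 334 \cdot 467 - 166 = 155978 - 166 = 155812$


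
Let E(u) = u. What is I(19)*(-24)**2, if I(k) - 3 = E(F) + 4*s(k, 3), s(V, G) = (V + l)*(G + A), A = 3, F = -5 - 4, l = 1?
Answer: 273024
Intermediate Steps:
F = -9
s(V, G) = (1 + V)*(3 + G) (s(V, G) = (V + 1)*(G + 3) = (1 + V)*(3 + G))
I(k) = 18 + 24*k (I(k) = 3 + (-9 + 4*(3 + 3 + 3*k + 3*k)) = 3 + (-9 + 4*(6 + 6*k)) = 3 + (-9 + (24 + 24*k)) = 3 + (15 + 24*k) = 18 + 24*k)
I(19)*(-24)**2 = (18 + 24*19)*(-24)**2 = (18 + 456)*576 = 474*576 = 273024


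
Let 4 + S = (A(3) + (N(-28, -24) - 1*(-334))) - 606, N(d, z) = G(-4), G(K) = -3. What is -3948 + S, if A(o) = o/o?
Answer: -4226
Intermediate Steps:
N(d, z) = -3
A(o) = 1
S = -278 (S = -4 + ((1 + (-3 - 1*(-334))) - 606) = -4 + ((1 + (-3 + 334)) - 606) = -4 + ((1 + 331) - 606) = -4 + (332 - 606) = -4 - 274 = -278)
-3948 + S = -3948 - 278 = -4226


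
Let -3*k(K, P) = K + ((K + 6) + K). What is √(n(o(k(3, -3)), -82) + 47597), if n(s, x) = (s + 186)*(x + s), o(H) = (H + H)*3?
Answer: 5*√1205 ≈ 173.57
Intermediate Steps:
k(K, P) = -2 - K (k(K, P) = -(K + ((K + 6) + K))/3 = -(K + ((6 + K) + K))/3 = -(K + (6 + 2*K))/3 = -(6 + 3*K)/3 = -2 - K)
o(H) = 6*H (o(H) = (2*H)*3 = 6*H)
n(s, x) = (186 + s)*(s + x)
√(n(o(k(3, -3)), -82) + 47597) = √(((6*(-2 - 1*3))² + 186*(6*(-2 - 1*3)) + 186*(-82) + (6*(-2 - 1*3))*(-82)) + 47597) = √(((6*(-2 - 3))² + 186*(6*(-2 - 3)) - 15252 + (6*(-2 - 3))*(-82)) + 47597) = √(((6*(-5))² + 186*(6*(-5)) - 15252 + (6*(-5))*(-82)) + 47597) = √(((-30)² + 186*(-30) - 15252 - 30*(-82)) + 47597) = √((900 - 5580 - 15252 + 2460) + 47597) = √(-17472 + 47597) = √30125 = 5*√1205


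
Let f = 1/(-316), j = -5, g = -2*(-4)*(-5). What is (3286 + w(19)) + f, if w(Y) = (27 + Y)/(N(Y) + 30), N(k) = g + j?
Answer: 15561089/4740 ≈ 3282.9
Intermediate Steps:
g = -40 (g = 8*(-5) = -40)
N(k) = -45 (N(k) = -40 - 5 = -45)
f = -1/316 ≈ -0.0031646
w(Y) = -9/5 - Y/15 (w(Y) = (27 + Y)/(-45 + 30) = (27 + Y)/(-15) = (27 + Y)*(-1/15) = -9/5 - Y/15)
(3286 + w(19)) + f = (3286 + (-9/5 - 1/15*19)) - 1/316 = (3286 + (-9/5 - 19/15)) - 1/316 = (3286 - 46/15) - 1/316 = 49244/15 - 1/316 = 15561089/4740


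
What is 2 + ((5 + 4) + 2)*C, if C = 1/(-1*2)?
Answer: -7/2 ≈ -3.5000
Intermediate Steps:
C = -½ (C = 1/(-2) = -½ ≈ -0.50000)
2 + ((5 + 4) + 2)*C = 2 + ((5 + 4) + 2)*(-½) = 2 + (9 + 2)*(-½) = 2 + 11*(-½) = 2 - 11/2 = -7/2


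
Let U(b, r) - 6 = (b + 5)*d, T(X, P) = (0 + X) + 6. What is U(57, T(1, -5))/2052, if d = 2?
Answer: 65/1026 ≈ 0.063353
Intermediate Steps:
T(X, P) = 6 + X (T(X, P) = X + 6 = 6 + X)
U(b, r) = 16 + 2*b (U(b, r) = 6 + (b + 5)*2 = 6 + (5 + b)*2 = 6 + (10 + 2*b) = 16 + 2*b)
U(57, T(1, -5))/2052 = (16 + 2*57)/2052 = (16 + 114)*(1/2052) = 130*(1/2052) = 65/1026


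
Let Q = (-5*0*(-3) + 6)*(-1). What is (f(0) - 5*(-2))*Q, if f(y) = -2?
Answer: -48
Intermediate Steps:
Q = -6 (Q = (0*(-3) + 6)*(-1) = (0 + 6)*(-1) = 6*(-1) = -6)
(f(0) - 5*(-2))*Q = (-2 - 5*(-2))*(-6) = (-2 + 10)*(-6) = 8*(-6) = -48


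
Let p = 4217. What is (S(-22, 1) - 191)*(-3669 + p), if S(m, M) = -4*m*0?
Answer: -104668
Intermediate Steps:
S(m, M) = 0
(S(-22, 1) - 191)*(-3669 + p) = (0 - 191)*(-3669 + 4217) = -191*548 = -104668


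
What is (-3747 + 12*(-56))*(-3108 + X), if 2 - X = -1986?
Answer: 4949280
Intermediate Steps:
X = 1988 (X = 2 - 1*(-1986) = 2 + 1986 = 1988)
(-3747 + 12*(-56))*(-3108 + X) = (-3747 + 12*(-56))*(-3108 + 1988) = (-3747 - 672)*(-1120) = -4419*(-1120) = 4949280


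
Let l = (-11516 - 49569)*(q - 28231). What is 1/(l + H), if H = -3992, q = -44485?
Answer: 1/4441852868 ≈ 2.2513e-10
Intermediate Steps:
l = 4441856860 (l = (-11516 - 49569)*(-44485 - 28231) = -61085*(-72716) = 4441856860)
1/(l + H) = 1/(4441856860 - 3992) = 1/4441852868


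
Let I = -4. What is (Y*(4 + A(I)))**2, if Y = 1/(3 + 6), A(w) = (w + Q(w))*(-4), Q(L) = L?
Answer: 16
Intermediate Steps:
A(w) = -8*w (A(w) = (w + w)*(-4) = (2*w)*(-4) = -8*w)
Y = 1/9 ≈ 0.11111
(Y*(4 + A(I)))**2 = ((4 - 8*(-4))/9)**2 = ((4 + 32)/9)**2 = ((1/9)*36)**2 = 4**2 = 16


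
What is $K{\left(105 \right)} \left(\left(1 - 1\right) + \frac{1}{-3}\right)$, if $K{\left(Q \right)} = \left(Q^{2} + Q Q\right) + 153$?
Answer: $-7401$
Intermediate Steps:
$K{\left(Q \right)} = 153 + 2 Q^{2}$ ($K{\left(Q \right)} = \left(Q^{2} + Q^{2}\right) + 153 = 2 Q^{2} + 153 = 153 + 2 Q^{2}$)
$K{\left(105 \right)} \left(\left(1 - 1\right) + \frac{1}{-3}\right) = \left(153 + 2 \cdot 105^{2}\right) \left(\left(1 - 1\right) + \frac{1}{-3}\right) = \left(153 + 2 \cdot 11025\right) \left(0 - \frac{1}{3}\right) = \left(153 + 22050\right) \left(- \frac{1}{3}\right) = 22203 \left(- \frac{1}{3}\right) = -7401$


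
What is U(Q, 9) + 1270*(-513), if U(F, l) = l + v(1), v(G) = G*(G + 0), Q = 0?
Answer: -651500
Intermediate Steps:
v(G) = G² (v(G) = G*G = G²)
U(F, l) = 1 + l (U(F, l) = l + 1² = l + 1 = 1 + l)
U(Q, 9) + 1270*(-513) = (1 + 9) + 1270*(-513) = 10 - 651510 = -651500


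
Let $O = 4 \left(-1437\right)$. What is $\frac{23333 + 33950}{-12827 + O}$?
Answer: $- \frac{57283}{18575} \approx -3.0839$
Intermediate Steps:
$O = -5748$
$\frac{23333 + 33950}{-12827 + O} = \frac{23333 + 33950}{-12827 - 5748} = \frac{57283}{-18575} = 57283 \left(- \frac{1}{18575}\right) = - \frac{57283}{18575}$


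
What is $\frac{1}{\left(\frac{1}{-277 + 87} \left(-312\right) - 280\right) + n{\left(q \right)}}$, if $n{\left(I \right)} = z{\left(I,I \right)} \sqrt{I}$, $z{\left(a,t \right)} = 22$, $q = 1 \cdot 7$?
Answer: $- \frac{57095}{15197919} - \frac{9025 \sqrt{7}}{30395838} \approx -0.0045423$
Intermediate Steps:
$q = 7$
$n{\left(I \right)} = 22 \sqrt{I}$
$\frac{1}{\left(\frac{1}{-277 + 87} \left(-312\right) - 280\right) + n{\left(q \right)}} = \frac{1}{\left(\frac{1}{-277 + 87} \left(-312\right) - 280\right) + 22 \sqrt{7}} = \frac{1}{\left(\frac{1}{-190} \left(-312\right) - 280\right) + 22 \sqrt{7}} = \frac{1}{\left(\left(- \frac{1}{190}\right) \left(-312\right) - 280\right) + 22 \sqrt{7}} = \frac{1}{\left(\frac{156}{95} - 280\right) + 22 \sqrt{7}} = \frac{1}{- \frac{26444}{95} + 22 \sqrt{7}}$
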